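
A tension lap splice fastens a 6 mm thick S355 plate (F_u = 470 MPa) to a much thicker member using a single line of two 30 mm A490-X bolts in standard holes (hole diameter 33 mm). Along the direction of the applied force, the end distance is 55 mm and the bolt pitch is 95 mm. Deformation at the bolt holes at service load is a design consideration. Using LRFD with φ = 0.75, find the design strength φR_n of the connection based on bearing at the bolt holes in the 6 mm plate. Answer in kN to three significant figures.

250 kN

Per bolt r_n = 1.2 l_c t F_u ≤ 2.4 d t F_u; upper limit = 2.4 × 30 × 6 × 470 / 1000 = 203 kN.
Edge bolt: l_c = 55 − 33/2 = 38.5 mm → 1.2 × 38.5 × 6 × 470 / 1000 = 130.3 → r_n = 130.3 kN.
Interior bolts: l_c = 95 − 33 = 62 mm → 1.2 × 62 × 6 × 470 / 1000 = 209.8 → r_n = 203 kN.
R_n = 1 × 130.3 + 1 × 203 = 333.3 kN.
Design strength φR_n = 0.75 × 333.3 = 250 kN.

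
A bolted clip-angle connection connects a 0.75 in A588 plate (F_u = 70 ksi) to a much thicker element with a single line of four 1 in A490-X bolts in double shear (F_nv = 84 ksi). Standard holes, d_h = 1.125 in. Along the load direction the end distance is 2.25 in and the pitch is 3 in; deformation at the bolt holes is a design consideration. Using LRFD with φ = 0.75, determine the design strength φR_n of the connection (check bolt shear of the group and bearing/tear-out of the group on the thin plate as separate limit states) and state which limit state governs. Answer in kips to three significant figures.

346 kips (bearing governs)

Bolt shear: A_b = π·1²/4 = 0.7854 in²; R_n = 84 × 0.7854 × 4 × 2 = 527.8 kips → 0.75 × 527.8 = 396 kips.
Bearing (1.2 l_c t F_u ≤ 2.4 d t F_u): upper limit = 2.4·1·0.75·70 = 126 kips.
  Edge l_c = 2.25 − 1.125/2 = 1.688 → r_n = 106.3 kips; interior l_c = 3 − 1.125 = 1.875 → r_n = 118.1 kips.
  R_n,bearing = 1·106.3 + 3·118.1 = 460.7 kips → 0.75 × 460.7 = 346 kips.
Bearing governs: 346 kips.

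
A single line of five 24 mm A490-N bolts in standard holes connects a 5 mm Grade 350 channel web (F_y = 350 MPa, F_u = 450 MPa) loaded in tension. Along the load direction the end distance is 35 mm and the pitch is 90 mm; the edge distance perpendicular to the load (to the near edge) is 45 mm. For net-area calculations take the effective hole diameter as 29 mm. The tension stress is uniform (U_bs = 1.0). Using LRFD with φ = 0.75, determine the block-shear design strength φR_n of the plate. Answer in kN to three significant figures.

Shear plane L_v = 35 + 4·90 = 395 mm; A_gv = 395 × 5 = 1975 mm².
A_nv = (395 − 4.5·29) × 5 = 1322 mm².
A_nt = (45 − 0.5·29) × 5 = 152.5 mm².
0.6 F_u A_nv = 357.1 kN; 0.6 F_y A_gv = 414.8 kN → shear rupture governs the shear term.
R_n = 357.1 + 1.0 × 450 × 152.5 / 1000 = 425.7 kN.
Design strength φR_n = 0.75 × 425.7 = 319 kN.

319 kN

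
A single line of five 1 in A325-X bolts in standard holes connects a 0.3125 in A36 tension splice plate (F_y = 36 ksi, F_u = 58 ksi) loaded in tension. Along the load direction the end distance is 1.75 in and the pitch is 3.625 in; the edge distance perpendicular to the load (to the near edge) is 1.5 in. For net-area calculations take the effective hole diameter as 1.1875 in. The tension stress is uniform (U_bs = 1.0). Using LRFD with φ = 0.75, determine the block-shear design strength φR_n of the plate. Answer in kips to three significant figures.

94.6 kips

Shear plane L_v = 1.75 + 4·3.625 = 16.25 in; A_gv = 16.25 × 0.3125 = 5.078 in².
A_nv = (16.25 − 4.5·1.1875) × 0.3125 = 3.408 in².
A_nt = (1.5 − 0.5·1.1875) × 0.3125 = 0.2832 in².
0.6 F_u A_nv = 118.6 kips; 0.6 F_y A_gv = 109.7 kips → shear yielding governs the shear term.
R_n = 109.7 + 1.0 × 58 × 0.2832 = 126.1 kips.
Design strength φR_n = 0.75 × 126.1 = 94.6 kips.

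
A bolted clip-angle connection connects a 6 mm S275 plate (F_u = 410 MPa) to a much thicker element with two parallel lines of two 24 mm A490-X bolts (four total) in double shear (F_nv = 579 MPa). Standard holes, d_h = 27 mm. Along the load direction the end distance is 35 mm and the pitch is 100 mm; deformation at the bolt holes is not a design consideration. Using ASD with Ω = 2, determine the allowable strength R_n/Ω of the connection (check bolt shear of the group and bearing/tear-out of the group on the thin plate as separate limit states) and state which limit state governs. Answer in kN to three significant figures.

Bolt shear: A_b = π·24²/4 = 452.4 mm²; R_n = 579 × 452.4 × 4 × 2 / 1000 = 2095 kN → 2095 / 2 = 1050 kN.
Bearing (1.5 l_c t F_u ≤ 3.0 d t F_u): upper limit = 3.0·24·6·410 / 1000 = 177.1 kN.
  Edge l_c = 35 − 27/2 = 21.5 → r_n = 79.34 kN; interior l_c = 100 − 27 = 73 → r_n = 177.1 kN.
  R_n,bearing = 2·79.34 + 2·177.1 = 512.9 kN → 512.9 / 2 = 256 kN.
Bearing governs: 256 kN.

256 kN (bearing governs)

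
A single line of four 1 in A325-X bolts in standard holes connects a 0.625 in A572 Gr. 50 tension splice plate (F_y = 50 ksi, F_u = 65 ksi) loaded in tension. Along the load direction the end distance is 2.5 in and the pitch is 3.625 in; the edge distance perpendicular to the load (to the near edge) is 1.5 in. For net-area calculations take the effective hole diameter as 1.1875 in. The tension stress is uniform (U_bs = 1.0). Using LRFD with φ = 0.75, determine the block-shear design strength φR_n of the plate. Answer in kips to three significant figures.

196 kips

Shear plane L_v = 2.5 + 3·3.625 = 13.38 in; A_gv = 13.38 × 0.625 = 8.359 in².
A_nv = (13.38 − 3.5·1.1875) × 0.625 = 5.762 in².
A_nt = (1.5 − 0.5·1.1875) × 0.625 = 0.5664 in².
0.6 F_u A_nv = 224.7 kips; 0.6 F_y A_gv = 250.8 kips → shear rupture governs the shear term.
R_n = 224.7 + 1.0 × 65 × 0.5664 = 261.5 kips.
Design strength φR_n = 0.75 × 261.5 = 196 kips.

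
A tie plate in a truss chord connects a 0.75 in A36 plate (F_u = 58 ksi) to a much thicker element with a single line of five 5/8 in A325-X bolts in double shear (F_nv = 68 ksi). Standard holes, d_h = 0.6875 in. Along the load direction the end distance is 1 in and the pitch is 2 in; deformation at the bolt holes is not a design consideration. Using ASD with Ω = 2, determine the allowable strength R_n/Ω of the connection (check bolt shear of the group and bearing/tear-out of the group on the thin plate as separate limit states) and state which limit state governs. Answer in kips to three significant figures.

104 kips (bolt shear governs)

Bolt shear: A_b = π·0.625²/4 = 0.3068 in²; R_n = 68 × 0.3068 × 5 × 2 = 208.6 kips → 208.6 / 2 = 104 kips.
Bearing (1.5 l_c t F_u ≤ 3.0 d t F_u): upper limit = 3.0·0.625·0.75·58 = 81.56 kips.
  Edge l_c = 1 − 0.6875/2 = 0.6562 → r_n = 42.82 kips; interior l_c = 2 − 0.6875 = 1.312 → r_n = 81.56 kips.
  R_n,bearing = 1·42.82 + 4·81.56 = 369.1 kips → 369.1 / 2 = 185 kips.
Bolt shear governs: 104 kips.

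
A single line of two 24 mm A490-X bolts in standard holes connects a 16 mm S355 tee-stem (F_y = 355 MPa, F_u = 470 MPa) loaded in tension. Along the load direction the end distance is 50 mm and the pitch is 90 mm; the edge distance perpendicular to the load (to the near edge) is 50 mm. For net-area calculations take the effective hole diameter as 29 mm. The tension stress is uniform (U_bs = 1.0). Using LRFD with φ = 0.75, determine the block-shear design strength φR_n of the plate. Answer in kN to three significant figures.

Shear plane L_v = 50 + 1·90 = 140 mm; A_gv = 140 × 16 = 2240 mm².
A_nv = (140 − 1.5·29) × 16 = 1544 mm².
A_nt = (50 − 0.5·29) × 16 = 568 mm².
0.6 F_u A_nv = 435.4 kN; 0.6 F_y A_gv = 477.1 kN → shear rupture governs the shear term.
R_n = 435.4 + 1.0 × 470 × 568 / 1000 = 702.4 kN.
Design strength φR_n = 0.75 × 702.4 = 527 kN.

527 kN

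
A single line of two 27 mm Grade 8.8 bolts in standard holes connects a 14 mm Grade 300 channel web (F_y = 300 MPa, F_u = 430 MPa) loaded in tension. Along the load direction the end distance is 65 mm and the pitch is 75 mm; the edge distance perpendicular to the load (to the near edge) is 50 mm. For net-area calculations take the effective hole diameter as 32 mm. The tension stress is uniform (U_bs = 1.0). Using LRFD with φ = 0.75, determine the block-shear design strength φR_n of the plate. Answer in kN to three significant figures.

Shear plane L_v = 65 + 1·75 = 140 mm; A_gv = 140 × 14 = 1960 mm².
A_nv = (140 − 1.5·32) × 14 = 1288 mm².
A_nt = (50 − 0.5·32) × 14 = 476 mm².
0.6 F_u A_nv = 332.3 kN; 0.6 F_y A_gv = 352.8 kN → shear rupture governs the shear term.
R_n = 332.3 + 1.0 × 430 × 476 / 1000 = 537 kN.
Design strength φR_n = 0.75 × 537 = 403 kN.

403 kN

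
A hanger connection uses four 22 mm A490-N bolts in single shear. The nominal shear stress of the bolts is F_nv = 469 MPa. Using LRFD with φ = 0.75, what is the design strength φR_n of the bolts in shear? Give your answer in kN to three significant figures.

A_b = π × 22² / 4 = 380.1 mm².
R_n = F_nv · A_b · n · n_s = 469 × 380.1 × 4 × 1 / 1000 = 713.1 kN.
Design strength φR_n = 0.75 × 713.1 = 535 kN.

535 kN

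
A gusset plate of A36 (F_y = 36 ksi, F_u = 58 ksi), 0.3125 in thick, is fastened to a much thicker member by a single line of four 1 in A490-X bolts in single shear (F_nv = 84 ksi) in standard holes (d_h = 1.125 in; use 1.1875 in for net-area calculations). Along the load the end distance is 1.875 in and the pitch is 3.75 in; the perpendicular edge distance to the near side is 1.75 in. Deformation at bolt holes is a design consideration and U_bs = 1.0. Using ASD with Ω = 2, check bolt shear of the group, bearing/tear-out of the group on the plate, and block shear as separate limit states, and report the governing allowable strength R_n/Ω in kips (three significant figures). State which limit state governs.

54.8 kips (block shear governs)

Bolt shear: A_b = π·1²/4 = 0.7854 in²; R_n = 84 × 0.7854 × 4 × 1 = 263.9 kips → 263.9 / 2 = 132 kips.
Bearing: edge l_c = 1.312, r_n = 28.55 kips; interior l_c = 2.625, r_n = 43.5 kips; R_n = 28.55 + 3·43.5 = 159 kips → 79.5 kips.
Block shear: A_gv = 4.102, A_nv = 2.803, A_nt = 0.3613 in²; R_n = min(0.6F_uA_nv, 0.6F_yA_gv) + U_bs·F_u·A_nt = 109.6 kips → 54.8 kips.
Block shear governs: 54.8 kips.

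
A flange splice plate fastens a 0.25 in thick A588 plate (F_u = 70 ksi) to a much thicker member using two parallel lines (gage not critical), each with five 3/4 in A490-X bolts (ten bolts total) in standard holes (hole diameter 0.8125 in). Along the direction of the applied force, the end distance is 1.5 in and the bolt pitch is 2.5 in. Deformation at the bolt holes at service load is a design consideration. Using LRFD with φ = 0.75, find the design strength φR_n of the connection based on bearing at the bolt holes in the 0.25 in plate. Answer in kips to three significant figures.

223 kips

Per bolt r_n = 1.2 l_c t F_u ≤ 2.4 d t F_u; upper limit = 2.4 × 0.75 × 0.25 × 70 = 31.5 kips.
Edge bolt: l_c = 1.5 − 0.8125/2 = 1.094 in → 1.2 × 1.094 × 0.25 × 70 = 22.97 → r_n = 22.97 kips.
Interior bolts: l_c = 2.5 − 0.8125 = 1.688 in → 1.2 × 1.688 × 0.25 × 70 = 35.44 → r_n = 31.5 kips.
R_n = 2 × 22.97 + 8 × 31.5 = 297.9 kips.
Design strength φR_n = 0.75 × 297.9 = 223 kips.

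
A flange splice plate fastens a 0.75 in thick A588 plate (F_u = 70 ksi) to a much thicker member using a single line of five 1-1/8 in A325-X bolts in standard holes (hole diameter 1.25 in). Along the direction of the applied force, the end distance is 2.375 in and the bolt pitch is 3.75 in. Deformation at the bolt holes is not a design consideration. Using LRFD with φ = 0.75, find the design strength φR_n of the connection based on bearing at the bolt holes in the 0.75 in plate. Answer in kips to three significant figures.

635 kips

Per bolt r_n = 1.5 l_c t F_u ≤ 3.0 d t F_u; upper limit = 3.0 × 1.125 × 0.75 × 70 = 177.2 kips.
Edge bolt: l_c = 2.375 − 1.25/2 = 1.75 in → 1.5 × 1.75 × 0.75 × 70 = 137.8 → r_n = 137.8 kips.
Interior bolts: l_c = 3.75 − 1.25 = 2.5 in → 1.5 × 2.5 × 0.75 × 70 = 196.9 → r_n = 177.2 kips.
R_n = 1 × 137.8 + 4 × 177.2 = 846.6 kips.
Design strength φR_n = 0.75 × 846.6 = 635 kips.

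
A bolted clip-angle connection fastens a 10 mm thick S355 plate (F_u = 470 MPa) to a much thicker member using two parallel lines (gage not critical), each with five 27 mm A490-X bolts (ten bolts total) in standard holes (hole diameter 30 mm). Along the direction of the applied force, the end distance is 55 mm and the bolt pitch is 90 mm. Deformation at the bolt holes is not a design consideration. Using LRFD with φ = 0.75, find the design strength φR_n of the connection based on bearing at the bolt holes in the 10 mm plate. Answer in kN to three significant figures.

2710 kN

Per bolt r_n = 1.5 l_c t F_u ≤ 3.0 d t F_u; upper limit = 3.0 × 27 × 10 × 470 / 1000 = 380.7 kN.
Edge bolt: l_c = 55 − 30/2 = 40 mm → 1.5 × 40 × 10 × 470 / 1000 = 282 → r_n = 282 kN.
Interior bolts: l_c = 90 − 30 = 60 mm → 1.5 × 60 × 10 × 470 / 1000 = 423 → r_n = 380.7 kN.
R_n = 2 × 282 + 8 × 380.7 = 3610 kN.
Design strength φR_n = 0.75 × 3610 = 2710 kN.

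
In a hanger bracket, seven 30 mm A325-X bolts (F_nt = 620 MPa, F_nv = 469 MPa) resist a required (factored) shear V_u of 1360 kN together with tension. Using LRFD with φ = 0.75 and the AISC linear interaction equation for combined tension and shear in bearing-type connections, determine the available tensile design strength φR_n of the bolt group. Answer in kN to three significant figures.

1190 kN

A_b = π·30²/4 = 706.9 mm²; f_rv = 1360 × 1000 / (7 × 706.9) = 274.9 MPa.
F'_nt = 1.3 F_nt − (F_nt / φF_nv) f_rv = 1.3·620 − (620/(0.75·469))·274.9 = 321.5 MPa, capped at F_nt → F'_nt = 321.5 MPa.
R_n = F'_nt · A_b · n = 321.5 × 706.9 × 7 / 1000 = 1591 kN.
Design strength φR_n = 0.75 × 1591 = 1190 kN.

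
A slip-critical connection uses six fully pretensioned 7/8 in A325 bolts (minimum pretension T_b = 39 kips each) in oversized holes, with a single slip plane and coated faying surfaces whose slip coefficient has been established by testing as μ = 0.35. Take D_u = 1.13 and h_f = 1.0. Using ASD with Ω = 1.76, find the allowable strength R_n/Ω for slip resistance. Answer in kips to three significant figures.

R_n = μ · D_u · h_f · T_b · n_s · n_b = 0.35 × 1.13 × 1.0 × 39 × 1 × 6 = 92.55 kips.
Allowable strength R_n/Ω = 92.55 / 1.76 = 52.6 kips.

52.6 kips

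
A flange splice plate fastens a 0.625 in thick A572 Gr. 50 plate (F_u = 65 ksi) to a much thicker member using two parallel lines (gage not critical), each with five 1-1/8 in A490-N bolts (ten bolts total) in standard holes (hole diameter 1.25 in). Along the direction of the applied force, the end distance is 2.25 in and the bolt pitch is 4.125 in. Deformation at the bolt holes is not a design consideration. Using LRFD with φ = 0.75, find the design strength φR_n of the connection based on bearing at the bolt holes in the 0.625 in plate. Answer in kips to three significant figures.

Per bolt r_n = 1.5 l_c t F_u ≤ 3.0 d t F_u; upper limit = 3.0 × 1.125 × 0.625 × 65 = 137.1 kips.
Edge bolt: l_c = 2.25 − 1.25/2 = 1.625 in → 1.5 × 1.625 × 0.625 × 65 = 99.02 → r_n = 99.02 kips.
Interior bolts: l_c = 4.125 − 1.25 = 2.875 in → 1.5 × 2.875 × 0.625 × 65 = 175.2 → r_n = 137.1 kips.
R_n = 2 × 99.02 + 8 × 137.1 = 1295 kips.
Design strength φR_n = 0.75 × 1295 = 971 kips.

971 kips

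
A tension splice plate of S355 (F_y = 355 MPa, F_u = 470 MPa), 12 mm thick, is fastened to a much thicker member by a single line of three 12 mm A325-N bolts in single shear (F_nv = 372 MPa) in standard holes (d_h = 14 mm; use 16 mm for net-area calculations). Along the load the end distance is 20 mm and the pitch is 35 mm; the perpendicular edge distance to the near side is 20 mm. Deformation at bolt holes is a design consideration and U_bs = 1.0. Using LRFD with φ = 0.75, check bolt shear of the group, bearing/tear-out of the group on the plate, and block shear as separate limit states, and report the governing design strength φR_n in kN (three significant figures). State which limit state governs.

Bolt shear: A_b = π·12²/4 = 113.1 mm²; R_n = 372 × 113.1 × 3 × 1 / 1000 = 126.2 kN → 0.75 × 126.2 = 94.7 kN.
Bearing: edge l_c = 13, r_n = 87.98 kN; interior l_c = 21, r_n = 142.1 kN; R_n = 87.98 + 2·142.1 = 372.2 kN → 279 kN.
Block shear: A_gv = 1080, A_nv = 600, A_nt = 144 mm²; R_n = min(0.6F_uA_nv, 0.6F_yA_gv) + U_bs·F_u·A_nt = 236.9 kN → 178 kN.
Bolt shear governs: 94.7 kN.

94.7 kN (bolt shear governs)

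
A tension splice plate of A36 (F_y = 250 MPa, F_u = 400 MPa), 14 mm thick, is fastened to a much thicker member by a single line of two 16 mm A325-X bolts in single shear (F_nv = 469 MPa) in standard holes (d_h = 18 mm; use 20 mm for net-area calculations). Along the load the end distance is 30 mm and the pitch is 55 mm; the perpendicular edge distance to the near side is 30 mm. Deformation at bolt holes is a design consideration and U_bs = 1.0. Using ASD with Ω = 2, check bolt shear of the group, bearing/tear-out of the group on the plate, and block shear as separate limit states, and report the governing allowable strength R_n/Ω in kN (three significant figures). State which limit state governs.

Bolt shear: A_b = π·16²/4 = 201.1 mm²; R_n = 469 × 201.1 × 2 × 1 / 1000 = 188.6 kN → 188.6 / 2 = 94.3 kN.
Bearing: edge l_c = 21, r_n = 141.1 kN; interior l_c = 37, r_n = 215 kN; R_n = 141.1 + 1·215 = 356.2 kN → 178 kN.
Block shear: A_gv = 1190, A_nv = 770, A_nt = 280 mm²; R_n = min(0.6F_uA_nv, 0.6F_yA_gv) + U_bs·F_u·A_nt = 290.5 kN → 145 kN.
Bolt shear governs: 94.3 kN.

94.3 kN (bolt shear governs)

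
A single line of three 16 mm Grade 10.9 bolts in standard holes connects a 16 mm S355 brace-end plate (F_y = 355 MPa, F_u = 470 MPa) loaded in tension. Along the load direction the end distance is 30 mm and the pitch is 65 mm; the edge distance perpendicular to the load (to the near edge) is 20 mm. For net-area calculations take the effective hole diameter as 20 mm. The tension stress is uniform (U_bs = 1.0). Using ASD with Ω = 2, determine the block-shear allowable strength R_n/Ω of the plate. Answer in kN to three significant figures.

Shear plane L_v = 30 + 2·65 = 160 mm; A_gv = 160 × 16 = 2560 mm².
A_nv = (160 − 2.5·20) × 16 = 1760 mm².
A_nt = (20 − 0.5·20) × 16 = 160 mm².
0.6 F_u A_nv = 496.3 kN; 0.6 F_y A_gv = 545.3 kN → shear rupture governs the shear term.
R_n = 496.3 + 1.0 × 470 × 160 / 1000 = 571.5 kN.
Allowable strength R_n/Ω = 571.5 / 2 = 286 kN.

286 kN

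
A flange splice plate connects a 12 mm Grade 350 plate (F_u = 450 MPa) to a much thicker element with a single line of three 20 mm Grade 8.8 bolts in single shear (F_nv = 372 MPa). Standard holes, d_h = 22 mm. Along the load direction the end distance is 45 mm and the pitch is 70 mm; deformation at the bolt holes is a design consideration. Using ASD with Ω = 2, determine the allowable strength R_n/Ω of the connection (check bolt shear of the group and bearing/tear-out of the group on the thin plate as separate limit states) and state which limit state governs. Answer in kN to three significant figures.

Bolt shear: A_b = π·20²/4 = 314.2 mm²; R_n = 372 × 314.2 × 3 × 1 / 1000 = 350.6 kN → 350.6 / 2 = 175 kN.
Bearing (1.2 l_c t F_u ≤ 2.4 d t F_u): upper limit = 2.4·20·12·450 / 1000 = 259.2 kN.
  Edge l_c = 45 − 22/2 = 34 → r_n = 220.3 kN; interior l_c = 70 − 22 = 48 → r_n = 259.2 kN.
  R_n,bearing = 1·220.3 + 2·259.2 = 738.7 kN → 738.7 / 2 = 369 kN.
Bolt shear governs: 175 kN.

175 kN (bolt shear governs)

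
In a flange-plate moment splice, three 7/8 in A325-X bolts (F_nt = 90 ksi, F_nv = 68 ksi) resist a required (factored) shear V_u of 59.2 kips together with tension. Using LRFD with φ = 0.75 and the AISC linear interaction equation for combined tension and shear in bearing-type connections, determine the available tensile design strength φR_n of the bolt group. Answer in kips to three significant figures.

79.9 kips

A_b = π·0.875²/4 = 0.6013 in²; f_rv = 59.2 / (3 × 0.6013) = 32.82 ksi.
F'_nt = 1.3 F_nt − (F_nt / φF_nv) f_rv = 1.3·90 − (90/(0.75·68))·32.82 = 59.09 ksi, capped at F_nt → F'_nt = 59.09 ksi.
R_n = F'_nt · A_b · n = 59.09 × 0.6013 × 3 = 106.6 kips.
Design strength φR_n = 0.75 × 106.6 = 79.9 kips.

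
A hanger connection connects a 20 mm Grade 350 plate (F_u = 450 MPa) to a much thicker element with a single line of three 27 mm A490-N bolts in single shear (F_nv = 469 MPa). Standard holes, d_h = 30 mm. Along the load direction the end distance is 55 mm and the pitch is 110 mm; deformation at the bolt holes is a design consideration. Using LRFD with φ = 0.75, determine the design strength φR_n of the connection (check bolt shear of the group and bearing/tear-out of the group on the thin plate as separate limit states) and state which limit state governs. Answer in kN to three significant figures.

Bolt shear: A_b = π·27²/4 = 572.6 mm²; R_n = 469 × 572.6 × 3 × 1 / 1000 = 805.6 kN → 0.75 × 805.6 = 604 kN.
Bearing (1.2 l_c t F_u ≤ 2.4 d t F_u): upper limit = 2.4·27·20·450 / 1000 = 583.2 kN.
  Edge l_c = 55 − 30/2 = 40 → r_n = 432 kN; interior l_c = 110 − 30 = 80 → r_n = 583.2 kN.
  R_n,bearing = 1·432 + 2·583.2 = 1598 kN → 0.75 × 1598 = 1200 kN.
Bolt shear governs: 604 kN.

604 kN (bolt shear governs)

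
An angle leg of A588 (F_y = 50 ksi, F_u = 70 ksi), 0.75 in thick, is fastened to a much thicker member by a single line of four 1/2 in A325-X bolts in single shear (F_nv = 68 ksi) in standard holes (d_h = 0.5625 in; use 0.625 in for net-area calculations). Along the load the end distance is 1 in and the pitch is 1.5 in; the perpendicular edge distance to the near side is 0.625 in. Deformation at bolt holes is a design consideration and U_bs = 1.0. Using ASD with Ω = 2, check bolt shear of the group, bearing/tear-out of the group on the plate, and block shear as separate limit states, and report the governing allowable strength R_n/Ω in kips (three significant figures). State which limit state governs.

Bolt shear: A_b = π·0.5²/4 = 0.1963 in²; R_n = 68 × 0.1963 × 4 × 1 = 53.41 kips → 53.41 / 2 = 26.7 kips.
Bearing: edge l_c = 0.7188, r_n = 45.28 kips; interior l_c = 0.9375, r_n = 59.06 kips; R_n = 45.28 + 3·59.06 = 222.5 kips → 111 kips.
Block shear: A_gv = 4.125, A_nv = 2.484, A_nt = 0.2344 in²; R_n = min(0.6F_uA_nv, 0.6F_yA_gv) + U_bs·F_u·A_nt = 120.8 kips → 60.4 kips.
Bolt shear governs: 26.7 kips.

26.7 kips (bolt shear governs)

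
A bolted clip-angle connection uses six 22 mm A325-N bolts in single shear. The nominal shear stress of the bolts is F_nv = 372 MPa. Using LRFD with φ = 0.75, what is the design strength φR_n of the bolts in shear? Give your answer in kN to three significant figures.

A_b = π × 22² / 4 = 380.1 mm².
R_n = F_nv · A_b · n · n_s = 372 × 380.1 × 6 × 1 / 1000 = 848.5 kN.
Design strength φR_n = 0.75 × 848.5 = 636 kN.

636 kN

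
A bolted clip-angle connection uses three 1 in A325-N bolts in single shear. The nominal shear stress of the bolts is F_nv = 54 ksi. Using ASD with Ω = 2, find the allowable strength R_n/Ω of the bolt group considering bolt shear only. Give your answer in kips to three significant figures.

63.6 kips

A_b = π × 1² / 4 = 0.7854 in².
R_n = F_nv · A_b · n · n_s = 54 × 0.7854 × 3 × 1 = 127.2 kips.
Allowable strength R_n/Ω = 127.2 / 2 = 63.6 kips.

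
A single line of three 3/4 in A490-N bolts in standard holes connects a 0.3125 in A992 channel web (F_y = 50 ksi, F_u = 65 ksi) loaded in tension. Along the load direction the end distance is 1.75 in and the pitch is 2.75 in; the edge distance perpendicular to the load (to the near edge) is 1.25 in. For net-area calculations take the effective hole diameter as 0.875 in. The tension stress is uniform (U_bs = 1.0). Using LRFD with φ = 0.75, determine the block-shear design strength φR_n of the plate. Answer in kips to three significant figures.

Shear plane L_v = 1.75 + 2·2.75 = 7.25 in; A_gv = 7.25 × 0.3125 = 2.266 in².
A_nv = (7.25 − 2.5·0.875) × 0.3125 = 1.582 in².
A_nt = (1.25 − 0.5·0.875) × 0.3125 = 0.2539 in².
0.6 F_u A_nv = 61.7 kips; 0.6 F_y A_gv = 67.97 kips → shear rupture governs the shear term.
R_n = 61.7 + 1.0 × 65 × 0.2539 = 78.2 kips.
Design strength φR_n = 0.75 × 78.2 = 58.7 kips.

58.7 kips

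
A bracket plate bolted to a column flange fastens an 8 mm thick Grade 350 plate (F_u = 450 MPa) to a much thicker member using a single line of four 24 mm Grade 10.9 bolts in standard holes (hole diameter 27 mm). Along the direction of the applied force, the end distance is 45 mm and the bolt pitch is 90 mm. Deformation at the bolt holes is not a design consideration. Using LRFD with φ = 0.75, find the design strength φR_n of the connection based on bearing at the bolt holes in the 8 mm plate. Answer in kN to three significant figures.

711 kN

Per bolt r_n = 1.5 l_c t F_u ≤ 3.0 d t F_u; upper limit = 3.0 × 24 × 8 × 450 / 1000 = 259.2 kN.
Edge bolt: l_c = 45 − 27/2 = 31.5 mm → 1.5 × 31.5 × 8 × 450 / 1000 = 170.1 → r_n = 170.1 kN.
Interior bolts: l_c = 90 − 27 = 63 mm → 1.5 × 63 × 8 × 450 / 1000 = 340.2 → r_n = 259.2 kN.
R_n = 1 × 170.1 + 3 × 259.2 = 947.7 kN.
Design strength φR_n = 0.75 × 947.7 = 711 kN.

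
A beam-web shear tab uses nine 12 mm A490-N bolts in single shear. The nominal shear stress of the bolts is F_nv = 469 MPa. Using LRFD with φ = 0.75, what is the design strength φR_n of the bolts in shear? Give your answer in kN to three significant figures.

358 kN

A_b = π × 12² / 4 = 113.1 mm².
R_n = F_nv · A_b · n · n_s = 469 × 113.1 × 9 × 1 / 1000 = 477.4 kN.
Design strength φR_n = 0.75 × 477.4 = 358 kN.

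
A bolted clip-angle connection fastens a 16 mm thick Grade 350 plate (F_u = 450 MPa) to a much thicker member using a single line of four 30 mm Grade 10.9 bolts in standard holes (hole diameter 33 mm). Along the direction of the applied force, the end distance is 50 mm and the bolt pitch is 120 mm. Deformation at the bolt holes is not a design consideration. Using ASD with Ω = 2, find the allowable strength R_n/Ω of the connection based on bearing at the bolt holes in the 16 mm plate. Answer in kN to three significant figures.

1150 kN

Per bolt r_n = 1.5 l_c t F_u ≤ 3.0 d t F_u; upper limit = 3.0 × 30 × 16 × 450 / 1000 = 648 kN.
Edge bolt: l_c = 50 − 33/2 = 33.5 mm → 1.5 × 33.5 × 16 × 450 / 1000 = 361.8 → r_n = 361.8 kN.
Interior bolts: l_c = 120 − 33 = 87 mm → 1.5 × 87 × 16 × 450 / 1000 = 939.6 → r_n = 648 kN.
R_n = 1 × 361.8 + 3 × 648 = 2306 kN.
Allowable strength R_n/Ω = 2306 / 2 = 1150 kN.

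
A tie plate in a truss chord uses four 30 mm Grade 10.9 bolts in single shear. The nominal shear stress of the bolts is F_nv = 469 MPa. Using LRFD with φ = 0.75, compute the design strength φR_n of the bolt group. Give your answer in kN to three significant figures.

995 kN

A_b = π × 30² / 4 = 706.9 mm².
R_n = F_nv · A_b · n · n_s = 469 × 706.9 × 4 × 1 / 1000 = 1326 kN.
Design strength φR_n = 0.75 × 1326 = 995 kN.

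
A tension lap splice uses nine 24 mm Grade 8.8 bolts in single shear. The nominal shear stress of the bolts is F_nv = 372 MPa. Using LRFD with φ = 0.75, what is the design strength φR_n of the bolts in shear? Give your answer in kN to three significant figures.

A_b = π × 24² / 4 = 452.4 mm².
R_n = F_nv · A_b · n · n_s = 372 × 452.4 × 9 × 1 / 1000 = 1515 kN.
Design strength φR_n = 0.75 × 1515 = 1140 kN.

1140 kN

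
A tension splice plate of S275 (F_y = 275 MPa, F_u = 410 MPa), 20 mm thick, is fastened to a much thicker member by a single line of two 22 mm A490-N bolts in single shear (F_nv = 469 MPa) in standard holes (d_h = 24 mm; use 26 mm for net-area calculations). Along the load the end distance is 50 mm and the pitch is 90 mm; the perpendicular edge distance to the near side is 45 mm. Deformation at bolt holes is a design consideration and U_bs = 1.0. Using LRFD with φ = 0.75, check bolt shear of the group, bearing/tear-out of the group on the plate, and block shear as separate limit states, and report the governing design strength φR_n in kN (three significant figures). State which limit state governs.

267 kN (bolt shear governs)

Bolt shear: A_b = π·22²/4 = 380.1 mm²; R_n = 469 × 380.1 × 2 × 1 / 1000 = 356.6 kN → 0.75 × 356.6 = 267 kN.
Bearing: edge l_c = 38, r_n = 373.9 kN; interior l_c = 66, r_n = 433 kN; R_n = 373.9 + 1·433 = 806.9 kN → 605 kN.
Block shear: A_gv = 2800, A_nv = 2020, A_nt = 640 mm²; R_n = min(0.6F_uA_nv, 0.6F_yA_gv) + U_bs·F_u·A_nt = 724.4 kN → 543 kN.
Bolt shear governs: 267 kN.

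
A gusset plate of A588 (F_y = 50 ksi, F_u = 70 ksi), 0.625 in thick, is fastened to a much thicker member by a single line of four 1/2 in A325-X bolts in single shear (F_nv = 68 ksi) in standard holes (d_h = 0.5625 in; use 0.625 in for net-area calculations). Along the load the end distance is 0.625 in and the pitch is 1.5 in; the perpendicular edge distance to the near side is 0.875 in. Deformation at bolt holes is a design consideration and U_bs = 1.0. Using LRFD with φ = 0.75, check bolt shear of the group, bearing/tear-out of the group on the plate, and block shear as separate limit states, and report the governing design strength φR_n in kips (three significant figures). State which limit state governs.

40.1 kips (bolt shear governs)

Bolt shear: A_b = π·0.5²/4 = 0.1963 in²; R_n = 68 × 0.1963 × 4 × 1 = 53.41 kips → 0.75 × 53.41 = 40.1 kips.
Bearing: edge l_c = 0.3438, r_n = 18.05 kips; interior l_c = 0.9375, r_n = 49.22 kips; R_n = 18.05 + 3·49.22 = 165.7 kips → 124 kips.
Block shear: A_gv = 3.203, A_nv = 1.836, A_nt = 0.3516 in²; R_n = min(0.6F_uA_nv, 0.6F_yA_gv) + U_bs·F_u·A_nt = 101.7 kips → 76.3 kips.
Bolt shear governs: 40.1 kips.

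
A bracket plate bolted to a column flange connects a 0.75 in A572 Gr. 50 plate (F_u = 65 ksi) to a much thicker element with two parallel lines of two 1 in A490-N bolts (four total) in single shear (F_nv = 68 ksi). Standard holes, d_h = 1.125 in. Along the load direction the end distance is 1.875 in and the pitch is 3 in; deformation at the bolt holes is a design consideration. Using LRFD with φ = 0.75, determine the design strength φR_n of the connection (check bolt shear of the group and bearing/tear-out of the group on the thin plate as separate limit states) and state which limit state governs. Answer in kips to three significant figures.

160 kips (bolt shear governs)

Bolt shear: A_b = π·1²/4 = 0.7854 in²; R_n = 68 × 0.7854 × 4 × 1 = 213.6 kips → 0.75 × 213.6 = 160 kips.
Bearing (1.2 l_c t F_u ≤ 2.4 d t F_u): upper limit = 2.4·1·0.75·65 = 117 kips.
  Edge l_c = 1.875 − 1.125/2 = 1.312 → r_n = 76.78 kips; interior l_c = 3 − 1.125 = 1.875 → r_n = 109.7 kips.
  R_n,bearing = 2·76.78 + 2·109.7 = 372.9 kips → 0.75 × 372.9 = 280 kips.
Bolt shear governs: 160 kips.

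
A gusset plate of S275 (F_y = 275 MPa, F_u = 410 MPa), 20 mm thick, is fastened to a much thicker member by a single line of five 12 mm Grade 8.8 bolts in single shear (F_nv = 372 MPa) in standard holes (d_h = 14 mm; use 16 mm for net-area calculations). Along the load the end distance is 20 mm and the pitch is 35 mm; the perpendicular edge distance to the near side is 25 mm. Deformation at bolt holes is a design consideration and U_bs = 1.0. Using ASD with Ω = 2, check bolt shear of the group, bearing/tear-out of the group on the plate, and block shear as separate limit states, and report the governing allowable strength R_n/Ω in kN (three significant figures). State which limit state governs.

Bolt shear: A_b = π·12²/4 = 113.1 mm²; R_n = 372 × 113.1 × 5 × 1 / 1000 = 210.4 kN → 210.4 / 2 = 105 kN.
Bearing: edge l_c = 13, r_n = 127.9 kN; interior l_c = 21, r_n = 206.6 kN; R_n = 127.9 + 4·206.6 = 954.5 kN → 477 kN.
Block shear: A_gv = 3200, A_nv = 1760, A_nt = 340 mm²; R_n = min(0.6F_uA_nv, 0.6F_yA_gv) + U_bs·F_u·A_nt = 572.4 kN → 286 kN.
Bolt shear governs: 105 kN.

105 kN (bolt shear governs)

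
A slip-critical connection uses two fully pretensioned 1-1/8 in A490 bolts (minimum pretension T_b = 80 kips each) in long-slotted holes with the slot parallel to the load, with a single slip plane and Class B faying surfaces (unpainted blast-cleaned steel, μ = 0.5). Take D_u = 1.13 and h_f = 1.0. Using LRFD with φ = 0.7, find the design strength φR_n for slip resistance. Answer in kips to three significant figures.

63.3 kips

R_n = μ · D_u · h_f · T_b · n_s · n_b = 0.5 × 1.13 × 1.0 × 80 × 1 × 2 = 90.4 kips.
Design strength φR_n = 0.7 × 90.4 = 63.3 kips.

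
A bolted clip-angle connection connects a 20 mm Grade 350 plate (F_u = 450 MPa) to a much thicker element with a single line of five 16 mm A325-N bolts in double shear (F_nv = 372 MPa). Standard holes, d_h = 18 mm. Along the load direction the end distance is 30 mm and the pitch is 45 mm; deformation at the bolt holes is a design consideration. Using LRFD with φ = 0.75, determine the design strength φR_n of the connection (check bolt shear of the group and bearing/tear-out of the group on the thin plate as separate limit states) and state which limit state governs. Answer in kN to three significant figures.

561 kN (bolt shear governs)

Bolt shear: A_b = π·16²/4 = 201.1 mm²; R_n = 372 × 201.1 × 5 × 2 / 1000 = 748 kN → 0.75 × 748 = 561 kN.
Bearing (1.2 l_c t F_u ≤ 2.4 d t F_u): upper limit = 2.4·16·20·450 / 1000 = 345.6 kN.
  Edge l_c = 30 − 18/2 = 21 → r_n = 226.8 kN; interior l_c = 45 − 18 = 27 → r_n = 291.6 kN.
  R_n,bearing = 1·226.8 + 4·291.6 = 1393 kN → 0.75 × 1393 = 1040 kN.
Bolt shear governs: 561 kN.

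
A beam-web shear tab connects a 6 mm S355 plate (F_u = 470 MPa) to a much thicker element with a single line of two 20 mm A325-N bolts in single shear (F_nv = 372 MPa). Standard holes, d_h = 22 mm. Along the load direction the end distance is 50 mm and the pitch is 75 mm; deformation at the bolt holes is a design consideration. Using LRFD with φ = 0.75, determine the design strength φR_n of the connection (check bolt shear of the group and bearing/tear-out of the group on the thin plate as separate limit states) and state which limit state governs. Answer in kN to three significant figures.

175 kN (bolt shear governs)

Bolt shear: A_b = π·20²/4 = 314.2 mm²; R_n = 372 × 314.2 × 2 × 1 / 1000 = 233.7 kN → 0.75 × 233.7 = 175 kN.
Bearing (1.2 l_c t F_u ≤ 2.4 d t F_u): upper limit = 2.4·20·6·470 / 1000 = 135.4 kN.
  Edge l_c = 50 − 22/2 = 39 → r_n = 132 kN; interior l_c = 75 − 22 = 53 → r_n = 135.4 kN.
  R_n,bearing = 1·132 + 1·135.4 = 267.3 kN → 0.75 × 267.3 = 201 kN.
Bolt shear governs: 175 kN.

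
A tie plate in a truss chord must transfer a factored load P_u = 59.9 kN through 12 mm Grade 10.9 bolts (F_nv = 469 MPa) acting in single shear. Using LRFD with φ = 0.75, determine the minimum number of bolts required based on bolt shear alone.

2 bolts

A_b = π·12²/4 = 113.1 mm².
Per-bolt design strength φR_n = 0.75 × 469 × 113.1 × 1 / 1000 = 39.78 kN.
n ≥ 59.9 / 39.78 = 1.506 → use 2 bolts.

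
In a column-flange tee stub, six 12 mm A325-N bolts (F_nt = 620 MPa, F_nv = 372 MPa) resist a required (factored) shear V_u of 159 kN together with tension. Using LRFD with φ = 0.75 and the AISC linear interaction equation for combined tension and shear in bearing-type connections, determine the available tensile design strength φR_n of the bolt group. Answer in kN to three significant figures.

A_b = π·12²/4 = 113.1 mm²; f_rv = 159 × 1000 / (6 × 113.1) = 234.3 MPa.
F'_nt = 1.3 F_nt − (F_nt / φF_nv) f_rv = 1.3·620 − (620/(0.75·372))·234.3 = 285.3 MPa, capped at F_nt → F'_nt = 285.3 MPa.
R_n = F'_nt · A_b · n = 285.3 × 113.1 × 6 / 1000 = 193.6 kN.
Design strength φR_n = 0.75 × 193.6 = 145 kN.

145 kN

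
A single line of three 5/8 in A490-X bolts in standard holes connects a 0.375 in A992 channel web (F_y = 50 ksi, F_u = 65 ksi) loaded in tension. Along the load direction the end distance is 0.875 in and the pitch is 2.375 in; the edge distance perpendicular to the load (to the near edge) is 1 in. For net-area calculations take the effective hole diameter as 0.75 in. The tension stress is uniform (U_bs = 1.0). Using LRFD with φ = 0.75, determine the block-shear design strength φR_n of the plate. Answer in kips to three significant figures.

52.6 kips

Shear plane L_v = 0.875 + 2·2.375 = 5.625 in; A_gv = 5.625 × 0.375 = 2.109 in².
A_nv = (5.625 − 2.5·0.75) × 0.375 = 1.406 in².
A_nt = (1 − 0.5·0.75) × 0.375 = 0.2344 in².
0.6 F_u A_nv = 54.84 kips; 0.6 F_y A_gv = 63.28 kips → shear rupture governs the shear term.
R_n = 54.84 + 1.0 × 65 × 0.2344 = 70.08 kips.
Design strength φR_n = 0.75 × 70.08 = 52.6 kips.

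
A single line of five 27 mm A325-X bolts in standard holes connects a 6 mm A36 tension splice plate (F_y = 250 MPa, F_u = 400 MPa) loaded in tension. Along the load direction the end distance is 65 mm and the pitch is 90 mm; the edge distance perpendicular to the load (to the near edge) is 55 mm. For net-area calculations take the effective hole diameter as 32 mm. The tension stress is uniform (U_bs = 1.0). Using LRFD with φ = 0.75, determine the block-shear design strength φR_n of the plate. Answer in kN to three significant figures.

Shear plane L_v = 65 + 4·90 = 425 mm; A_gv = 425 × 6 = 2550 mm².
A_nv = (425 − 4.5·32) × 6 = 1686 mm².
A_nt = (55 − 0.5·32) × 6 = 234 mm².
0.6 F_u A_nv = 404.6 kN; 0.6 F_y A_gv = 382.5 kN → shear yielding governs the shear term.
R_n = 382.5 + 1.0 × 400 × 234 / 1000 = 476.1 kN.
Design strength φR_n = 0.75 × 476.1 = 357 kN.

357 kN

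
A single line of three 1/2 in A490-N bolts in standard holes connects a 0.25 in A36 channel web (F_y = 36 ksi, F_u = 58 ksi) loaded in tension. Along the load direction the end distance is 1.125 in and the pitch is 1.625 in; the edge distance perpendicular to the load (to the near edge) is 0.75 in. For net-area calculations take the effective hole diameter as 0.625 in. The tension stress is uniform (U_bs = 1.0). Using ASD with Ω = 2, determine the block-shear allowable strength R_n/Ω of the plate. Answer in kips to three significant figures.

15 kips

Shear plane L_v = 1.125 + 2·1.625 = 4.375 in; A_gv = 4.375 × 0.25 = 1.094 in².
A_nv = (4.375 − 2.5·0.625) × 0.25 = 0.7031 in².
A_nt = (0.75 − 0.5·0.625) × 0.25 = 0.1094 in².
0.6 F_u A_nv = 24.47 kips; 0.6 F_y A_gv = 23.62 kips → shear yielding governs the shear term.
R_n = 23.62 + 1.0 × 58 × 0.1094 = 29.97 kips.
Allowable strength R_n/Ω = 29.97 / 2 = 15 kips.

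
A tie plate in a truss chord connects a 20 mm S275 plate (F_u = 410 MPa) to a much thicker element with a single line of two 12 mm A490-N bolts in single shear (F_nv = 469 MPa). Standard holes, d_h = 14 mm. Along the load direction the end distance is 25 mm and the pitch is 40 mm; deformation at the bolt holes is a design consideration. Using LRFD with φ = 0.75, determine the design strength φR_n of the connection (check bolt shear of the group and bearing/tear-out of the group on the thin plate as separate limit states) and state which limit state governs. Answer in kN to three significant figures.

79.6 kN (bolt shear governs)

Bolt shear: A_b = π·12²/4 = 113.1 mm²; R_n = 469 × 113.1 × 2 × 1 / 1000 = 106.1 kN → 0.75 × 106.1 = 79.6 kN.
Bearing (1.2 l_c t F_u ≤ 2.4 d t F_u): upper limit = 2.4·12·20·410 / 1000 = 236.2 kN.
  Edge l_c = 25 − 14/2 = 18 → r_n = 177.1 kN; interior l_c = 40 − 14 = 26 → r_n = 236.2 kN.
  R_n,bearing = 1·177.1 + 1·236.2 = 413.3 kN → 0.75 × 413.3 = 310 kN.
Bolt shear governs: 79.6 kN.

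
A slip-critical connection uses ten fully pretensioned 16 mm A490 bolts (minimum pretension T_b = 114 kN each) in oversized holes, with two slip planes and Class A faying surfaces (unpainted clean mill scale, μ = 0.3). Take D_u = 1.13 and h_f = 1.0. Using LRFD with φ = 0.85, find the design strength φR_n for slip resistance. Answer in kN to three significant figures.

657 kN

R_n = μ · D_u · h_f · T_b · n_s · n_b = 0.3 × 1.13 × 1.0 × 114 × 2 × 10 = 772.9 kN.
Design strength φR_n = 0.85 × 772.9 = 657 kN.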